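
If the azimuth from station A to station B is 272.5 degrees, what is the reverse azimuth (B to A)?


back azimuth = (272.5 + 180) mod 360 = 92.5 degrees

92.5 degrees


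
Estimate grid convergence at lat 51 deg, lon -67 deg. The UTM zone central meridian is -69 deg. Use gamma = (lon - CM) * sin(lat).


gamma = (-67 - -69) * sin(51) = 2 * 0.777146 = 1.554 degrees

1.554 degrees


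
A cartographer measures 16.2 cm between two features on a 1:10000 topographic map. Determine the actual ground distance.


ground = 16.2 cm * 10000 / 100 = 1620.0 m = 1.62 km

1.62 km


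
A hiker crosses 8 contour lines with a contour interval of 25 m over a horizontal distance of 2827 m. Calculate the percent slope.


elevation change = 8 * 25 = 200 m
slope = 200 / 2827 * 100 = 7.1%

7.1%


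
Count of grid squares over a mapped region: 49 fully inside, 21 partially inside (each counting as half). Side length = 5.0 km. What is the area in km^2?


effective squares = 49 + 21 * 0.5 = 59.5
area = 59.5 * 25.0 = 1487.5 km^2

1487.5 km^2


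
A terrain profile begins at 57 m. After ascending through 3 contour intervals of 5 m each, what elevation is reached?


elevation = 57 + 3 * 5 = 72 m

72 m


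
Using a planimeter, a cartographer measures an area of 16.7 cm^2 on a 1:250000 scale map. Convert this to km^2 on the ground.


ground_area = 16.7 * (250000/100)^2 = 104375000.0 m^2 = 104.375 km^2

104.375 km^2


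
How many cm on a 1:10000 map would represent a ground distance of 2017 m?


map_cm = 2017 * 100 / 10000 = 20.17 cm

20.17 cm


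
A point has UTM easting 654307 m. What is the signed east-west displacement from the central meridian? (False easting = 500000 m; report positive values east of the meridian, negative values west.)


displacement = 654307 - 500000 = 154307 m

154307 m


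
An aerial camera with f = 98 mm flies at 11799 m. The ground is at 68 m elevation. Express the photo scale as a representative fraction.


scale = f / (H - h) = 98 mm / 11731 m = 98 / 11731000 = 1:119704

1:119704


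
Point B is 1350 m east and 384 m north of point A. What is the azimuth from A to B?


az = atan2(1350, 384) = 74.1 deg
adjusted to 0-360: 74.1 degrees

74.1 degrees


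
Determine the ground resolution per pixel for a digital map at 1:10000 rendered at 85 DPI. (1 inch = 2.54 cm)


pixel_cm = 2.54 / 85 ≈ 0.029882 cm
ground = pixel_cm * 10000 / 100 = 2.54 * 10000 / (85 * 100) = 25400 / 8500 ≈ 2.99 m

2.99 m


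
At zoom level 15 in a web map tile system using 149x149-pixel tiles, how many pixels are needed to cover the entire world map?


tiles per axis = 2^15 = 32768
total tiles = 32768^2 = 1073741824
pixels per axis = 32768 * 149 = 4882432
total pixels = 4882432^2 = 23838142234624

23838142234624 pixels


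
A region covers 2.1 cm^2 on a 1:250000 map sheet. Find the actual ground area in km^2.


ground_area = 2.1 * (250000/100)^2 = 13125000.0 m^2 = 13.125 km^2

13.125 km^2


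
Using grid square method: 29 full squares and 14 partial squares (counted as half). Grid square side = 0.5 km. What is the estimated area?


effective squares = 29 + 14 * 0.5 = 36.0
area = 36.0 * 0.25 = 9.0 km^2

9.0 km^2


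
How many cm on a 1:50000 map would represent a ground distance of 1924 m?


map_cm = 1924 * 100 / 50000 = 3.848 cm ≈ 3.85 cm

3.85 cm


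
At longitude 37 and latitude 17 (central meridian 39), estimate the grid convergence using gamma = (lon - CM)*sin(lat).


gamma = (37 - 39) * sin(17) = -2 * 0.292372 = -0.585 degrees

-0.585 degrees


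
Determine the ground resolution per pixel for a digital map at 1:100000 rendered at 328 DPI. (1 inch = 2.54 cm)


pixel_cm = 2.54 / 328 ≈ 0.007744 cm
ground = pixel_cm * 100000 / 100 = 2.54 * 100000 / (328 * 100) = 254000 / 32800 ≈ 7.74 m

7.74 m


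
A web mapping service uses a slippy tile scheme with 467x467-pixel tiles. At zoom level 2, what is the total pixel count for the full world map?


tiles per axis = 2^2 = 4
total tiles = 4^2 = 16
pixels per axis = 4 * 467 = 1868
total pixels = 1868^2 = 3489424

3489424 pixels


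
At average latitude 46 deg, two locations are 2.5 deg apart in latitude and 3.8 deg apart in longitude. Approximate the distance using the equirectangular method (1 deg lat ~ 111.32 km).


dlat_km = 2.5 * 111.32 = 278.3
dlon_km = 3.8 * 111.32 * cos(46) ≈ 293.852
dist = sqrt(278.3^2 + 293.852^2) ≈ 404.7 km

404.7 km


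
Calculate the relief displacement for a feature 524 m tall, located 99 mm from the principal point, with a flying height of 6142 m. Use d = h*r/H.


d = h * r / H = 524 * 99 / 6142 = 8.45 mm

8.45 mm


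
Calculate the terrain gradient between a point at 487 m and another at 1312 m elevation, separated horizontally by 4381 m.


gradient = (1312 - 487) / 4381 = 825 / 4381 = 0.1883

0.1883


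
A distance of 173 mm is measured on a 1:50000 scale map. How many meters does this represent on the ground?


ground = 173 mm * 50000 / 1000 = 8650.0 m

8650.0 m


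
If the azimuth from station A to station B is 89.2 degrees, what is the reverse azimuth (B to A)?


back azimuth = (89.2 + 180) mod 360 = 269.2 degrees

269.2 degrees


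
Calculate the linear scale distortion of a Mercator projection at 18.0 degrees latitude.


SF = 1 / cos(18.0) = 1 / 0.951057 = 1.051

1.051


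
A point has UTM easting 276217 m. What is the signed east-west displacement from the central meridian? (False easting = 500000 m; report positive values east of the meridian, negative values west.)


displacement = 276217 - 500000 = -223783 m

-223783 m


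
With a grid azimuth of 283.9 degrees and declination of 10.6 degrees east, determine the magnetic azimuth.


magnetic azimuth = grid azimuth - declination (east +ve)
mag_az = 283.9 - 10.6 = 273.3 degrees

273.3 degrees


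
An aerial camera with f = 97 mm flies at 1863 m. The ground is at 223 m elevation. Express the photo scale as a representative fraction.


scale = f / (H - h) = 97 mm / 1640 m = 97 / 1640000 = 1:16907

1:16907


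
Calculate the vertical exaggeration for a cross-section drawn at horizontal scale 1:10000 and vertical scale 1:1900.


VE = horizontal_scale / vertical_scale = 10000 / 1900 ≈ 5.3

5.3x


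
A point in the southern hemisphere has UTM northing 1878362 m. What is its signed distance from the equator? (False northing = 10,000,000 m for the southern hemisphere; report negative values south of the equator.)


For southern: actual = 1878362 - 10000000 = -8121638 m

-8121638 m


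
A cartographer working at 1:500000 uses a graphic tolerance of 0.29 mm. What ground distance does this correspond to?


ground = 0.29 mm * 500000 / 1000 = 145.0 m

145.0 m


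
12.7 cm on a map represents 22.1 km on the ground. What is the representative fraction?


ground = 22.1 km = 2210000 cm; RF denominator = ground / map = 2210000 / 12.7 ≈ 174016; RF = 1:174016

1:174016


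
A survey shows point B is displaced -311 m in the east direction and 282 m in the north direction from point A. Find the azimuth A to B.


az = atan2(-311, 282) = -47.8 deg
adjusted to 0-360: 312.2 degrees

312.2 degrees


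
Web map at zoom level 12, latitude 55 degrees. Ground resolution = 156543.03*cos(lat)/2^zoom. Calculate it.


res = 156543.03 * cos(55) / 2^12 = 156543.03 * 0.57357644 / 4096 = 21.92 m/pixel

21.92 m/pixel


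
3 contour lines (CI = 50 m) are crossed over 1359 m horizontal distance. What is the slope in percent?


elevation change = 3 * 50 = 150 m
slope = 150 / 1359 * 100 = 11.0%

11.0%


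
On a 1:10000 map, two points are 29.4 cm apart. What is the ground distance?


ground = 29.4 cm * 10000 / 100 = 2940.0 m = 2.94 km

2.94 km


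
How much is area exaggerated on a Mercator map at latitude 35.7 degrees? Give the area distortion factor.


area_distortion = 1/cos^2(35.7) = 1.516

1.516


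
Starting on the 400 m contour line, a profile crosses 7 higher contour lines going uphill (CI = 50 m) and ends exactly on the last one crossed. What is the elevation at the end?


elevation = 400 + 7 * 50 = 750 m

750 m


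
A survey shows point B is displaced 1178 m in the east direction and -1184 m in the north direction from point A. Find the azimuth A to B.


az = atan2(1178, -1184) = 135.1 deg
adjusted to 0-360: 135.1 degrees

135.1 degrees


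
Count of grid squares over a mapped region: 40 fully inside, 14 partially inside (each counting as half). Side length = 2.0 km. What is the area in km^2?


effective squares = 40 + 14 * 0.5 = 47.0
area = 47.0 * 4.0 = 188.0 km^2

188.0 km^2


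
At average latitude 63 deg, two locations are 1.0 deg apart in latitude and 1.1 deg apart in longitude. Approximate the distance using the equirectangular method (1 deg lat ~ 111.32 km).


dlat_km = 1.0 * 111.32 = 111.32
dlon_km = 1.1 * 111.32 * cos(63) ≈ 55.592
dist = sqrt(111.32^2 + 55.592^2) ≈ 124.4 km

124.4 km


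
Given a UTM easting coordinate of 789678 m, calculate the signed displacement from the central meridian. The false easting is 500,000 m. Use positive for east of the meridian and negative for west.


displacement = 789678 - 500000 = 289678 m

289678 m


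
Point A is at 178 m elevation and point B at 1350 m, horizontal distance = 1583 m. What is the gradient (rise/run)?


gradient = (1350 - 178) / 1583 = 1172 / 1583 = 0.7404

0.7404


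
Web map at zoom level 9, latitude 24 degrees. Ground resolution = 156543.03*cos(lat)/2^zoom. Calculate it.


res = 156543.03 * cos(24) / 2^9 = 156543.03 * 0.91354546 / 512 = 279.31 m/pixel

279.31 m/pixel


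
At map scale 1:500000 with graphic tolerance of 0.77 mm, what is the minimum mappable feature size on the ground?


ground = 0.77 mm * 500000 / 1000 = 385.0 m

385.0 m


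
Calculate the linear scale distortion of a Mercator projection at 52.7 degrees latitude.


SF = 1 / cos(52.7) = 1 / 0.605988 = 1.65

1.65


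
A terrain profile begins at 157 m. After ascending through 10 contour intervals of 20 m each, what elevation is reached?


elevation = 157 + 10 * 20 = 357 m

357 m


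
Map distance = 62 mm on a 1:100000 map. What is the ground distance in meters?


ground = 62 mm * 100000 / 1000 = 6200.0 m

6200.0 m


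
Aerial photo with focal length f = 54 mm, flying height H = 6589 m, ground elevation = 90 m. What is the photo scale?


scale = f / (H - h) = 54 mm / 6499 m = 54 / 6499000 = 1:120352

1:120352


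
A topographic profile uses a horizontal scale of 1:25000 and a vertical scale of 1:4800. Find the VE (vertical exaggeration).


VE = horizontal_scale / vertical_scale = 25000 / 4800 ≈ 5.2

5.2x


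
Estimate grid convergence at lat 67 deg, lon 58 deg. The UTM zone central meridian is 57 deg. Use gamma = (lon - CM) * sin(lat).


gamma = (58 - 57) * sin(67) = 1 * 0.920505 = 0.921 degrees

0.921 degrees


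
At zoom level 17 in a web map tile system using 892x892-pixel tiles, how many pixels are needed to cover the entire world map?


tiles per axis = 2^17 = 131072
total tiles = 131072^2 = 17179869184
pixels per axis = 131072 * 892 = 116916224
total pixels = 116916224^2 = 13669403434418176

13669403434418176 pixels


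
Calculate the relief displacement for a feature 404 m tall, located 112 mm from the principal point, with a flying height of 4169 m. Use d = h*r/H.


d = h * r / H = 404 * 112 / 4169 = 10.85 mm

10.85 mm


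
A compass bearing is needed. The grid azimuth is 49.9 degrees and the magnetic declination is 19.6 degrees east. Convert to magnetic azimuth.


magnetic azimuth = grid azimuth - declination (east +ve)
mag_az = 49.9 - 19.6 = 30.3 degrees

30.3 degrees


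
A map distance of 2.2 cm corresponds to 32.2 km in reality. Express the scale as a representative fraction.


ground = 32.2 km = 3220000 cm; RF denominator = ground / map = 3220000 / 2.2 ≈ 1463636; RF = 1:1463636

1:1463636


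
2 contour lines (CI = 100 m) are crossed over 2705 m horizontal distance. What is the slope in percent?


elevation change = 2 * 100 = 200 m
slope = 200 / 2705 * 100 = 7.4%

7.4%


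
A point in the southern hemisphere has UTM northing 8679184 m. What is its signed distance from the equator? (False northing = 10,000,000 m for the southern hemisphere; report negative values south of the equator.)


For southern: actual = 8679184 - 10000000 = -1320816 m

-1320816 m


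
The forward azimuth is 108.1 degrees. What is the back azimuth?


back azimuth = (108.1 + 180) mod 360 = 288.1 degrees

288.1 degrees


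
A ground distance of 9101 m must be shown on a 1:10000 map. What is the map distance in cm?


map_cm = 9101 * 100 / 10000 = 91.01 cm

91.01 cm


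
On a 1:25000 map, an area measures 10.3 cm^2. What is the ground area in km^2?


ground_area = 10.3 * (25000/100)^2 = 643750.0 m^2 = 0.64375 km^2 ≈ 0.644 km^2

0.644 km^2


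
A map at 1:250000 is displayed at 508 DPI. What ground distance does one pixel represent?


pixel_cm = 2.54 / 508 = 0.005 cm
ground = pixel_cm * 250000 / 100 = 2.54 * 250000 / (508 * 100) = 635000 / 50800 = 12.5 m

12.5 m


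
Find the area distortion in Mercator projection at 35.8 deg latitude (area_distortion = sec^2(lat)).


area_distortion = 1/cos^2(35.8) = 1.52

1.52


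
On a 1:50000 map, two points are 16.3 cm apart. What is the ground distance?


ground = 16.3 cm * 50000 / 100 = 8150.0 m = 8.15 km

8.15 km


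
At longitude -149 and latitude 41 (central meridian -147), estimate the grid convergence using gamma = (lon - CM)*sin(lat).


gamma = (-149 - -147) * sin(41) = -2 * 0.656059 = -1.312 degrees

-1.312 degrees


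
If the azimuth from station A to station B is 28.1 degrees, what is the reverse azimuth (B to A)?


back azimuth = (28.1 + 180) mod 360 = 208.1 degrees

208.1 degrees


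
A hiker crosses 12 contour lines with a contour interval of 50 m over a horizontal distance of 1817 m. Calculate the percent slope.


elevation change = 12 * 50 = 600 m
slope = 600 / 1817 * 100 = 33.0%

33.0%


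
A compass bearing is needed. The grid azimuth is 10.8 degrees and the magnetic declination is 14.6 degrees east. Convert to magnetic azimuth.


magnetic azimuth = grid azimuth - declination (east +ve)
mag_az = 10.8 - 14.6 = 356.2 degrees

356.2 degrees


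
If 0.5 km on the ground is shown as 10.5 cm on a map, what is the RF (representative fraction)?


ground = 0.5 km = 50000 cm; RF denominator = ground / map = 50000 / 10.5 ≈ 4762; RF = 1:4762

1:4762


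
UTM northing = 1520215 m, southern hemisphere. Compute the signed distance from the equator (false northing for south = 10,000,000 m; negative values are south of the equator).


For southern: actual = 1520215 - 10000000 = -8479785 m

-8479785 m


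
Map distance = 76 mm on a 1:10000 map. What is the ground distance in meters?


ground = 76 mm * 10000 / 1000 = 760.0 m

760.0 m


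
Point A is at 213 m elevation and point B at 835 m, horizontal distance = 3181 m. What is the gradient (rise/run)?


gradient = (835 - 213) / 3181 = 622 / 3181 = 0.1955

0.1955


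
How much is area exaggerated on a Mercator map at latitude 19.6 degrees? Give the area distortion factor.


area_distortion = 1/cos^2(19.6) = 1.127

1.127


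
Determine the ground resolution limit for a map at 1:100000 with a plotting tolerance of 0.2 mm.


ground = 0.2 mm * 100000 / 1000 = 20.0 m

20.0 m


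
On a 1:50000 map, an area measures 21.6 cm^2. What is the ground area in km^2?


ground_area = 21.6 * (50000/100)^2 = 5400000.0 m^2 = 5.4 km^2

5.4 km^2


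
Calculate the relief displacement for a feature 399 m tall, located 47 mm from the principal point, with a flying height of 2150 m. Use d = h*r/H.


d = h * r / H = 399 * 47 / 2150 = 8.72 mm

8.72 mm


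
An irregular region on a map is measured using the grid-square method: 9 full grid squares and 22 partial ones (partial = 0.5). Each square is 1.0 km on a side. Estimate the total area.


effective squares = 9 + 22 * 0.5 = 20.0
area = 20.0 * 1.0 = 20.0 km^2

20.0 km^2


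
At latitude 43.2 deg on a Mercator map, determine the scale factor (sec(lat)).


SF = 1 / cos(43.2) = 1 / 0.728969 = 1.372

1.372


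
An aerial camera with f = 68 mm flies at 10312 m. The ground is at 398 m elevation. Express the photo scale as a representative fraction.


scale = f / (H - h) = 68 mm / 9914 m = 68 / 9914000 = 1:145794

1:145794


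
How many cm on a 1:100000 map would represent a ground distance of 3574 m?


map_cm = 3574 * 100 / 100000 = 3.574 cm ≈ 3.57 cm

3.57 cm


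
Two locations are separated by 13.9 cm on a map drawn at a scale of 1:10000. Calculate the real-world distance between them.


ground = 13.9 cm * 10000 / 100 = 1390.0 m = 1.39 km

1.39 km


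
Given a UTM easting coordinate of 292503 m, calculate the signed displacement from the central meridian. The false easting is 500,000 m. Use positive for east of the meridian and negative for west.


displacement = 292503 - 500000 = -207497 m

-207497 m


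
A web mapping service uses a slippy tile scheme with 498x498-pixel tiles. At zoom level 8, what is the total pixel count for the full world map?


tiles per axis = 2^8 = 256
total tiles = 256^2 = 65536
pixels per axis = 256 * 498 = 127488
total pixels = 127488^2 = 16253190144

16253190144 pixels


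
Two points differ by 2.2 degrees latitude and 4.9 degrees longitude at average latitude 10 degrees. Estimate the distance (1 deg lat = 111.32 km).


dlat_km = 2.2 * 111.32 = 244.904
dlon_km = 4.9 * 111.32 * cos(10) ≈ 537.181
dist = sqrt(244.904^2 + 537.181^2) ≈ 590.4 km

590.4 km


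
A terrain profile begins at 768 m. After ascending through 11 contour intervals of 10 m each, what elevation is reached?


elevation = 768 + 11 * 10 = 878 m

878 m


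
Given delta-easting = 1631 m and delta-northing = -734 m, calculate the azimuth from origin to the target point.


az = atan2(1631, -734) = 114.2 deg
adjusted to 0-360: 114.2 degrees

114.2 degrees


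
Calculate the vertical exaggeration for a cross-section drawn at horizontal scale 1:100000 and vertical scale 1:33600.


VE = horizontal_scale / vertical_scale = 100000 / 33600 ≈ 3.0

3.0x


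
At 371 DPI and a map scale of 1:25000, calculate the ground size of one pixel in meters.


pixel_cm = 2.54 / 371 ≈ 0.006846 cm
ground = pixel_cm * 25000 / 100 = 2.54 * 25000 / (371 * 100) = 63500 / 37100 ≈ 1.71 m

1.71 m


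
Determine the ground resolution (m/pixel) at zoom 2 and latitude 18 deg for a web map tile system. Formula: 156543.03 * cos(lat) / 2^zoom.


res = 156543.03 * cos(18) / 2^2 = 156543.03 * 0.95105652 / 4 = 37220.32 m/pixel

37220.32 m/pixel


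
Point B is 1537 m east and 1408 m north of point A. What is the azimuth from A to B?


az = atan2(1537, 1408) = 47.5 deg
adjusted to 0-360: 47.5 degrees

47.5 degrees


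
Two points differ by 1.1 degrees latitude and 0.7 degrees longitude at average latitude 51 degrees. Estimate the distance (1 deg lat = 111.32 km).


dlat_km = 1.1 * 111.32 = 122.452
dlon_km = 0.7 * 111.32 * cos(51) ≈ 49.039
dist = sqrt(122.452^2 + 49.039^2) ≈ 131.9 km

131.9 km


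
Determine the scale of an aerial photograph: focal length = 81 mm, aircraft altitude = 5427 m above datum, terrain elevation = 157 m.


scale = f / (H - h) = 81 mm / 5270 m = 81 / 5270000 = 1:65062

1:65062


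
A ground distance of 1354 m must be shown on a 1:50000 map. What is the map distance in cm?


map_cm = 1354 * 100 / 50000 = 2.708 cm ≈ 2.71 cm

2.71 cm


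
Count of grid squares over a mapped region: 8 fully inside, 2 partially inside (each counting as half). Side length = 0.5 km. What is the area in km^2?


effective squares = 8 + 2 * 0.5 = 9.0
area = 9.0 * 0.25 = 2.25 km^2

2.25 km^2


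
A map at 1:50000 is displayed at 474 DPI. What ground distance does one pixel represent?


pixel_cm = 2.54 / 474 ≈ 0.005359 cm
ground = pixel_cm * 50000 / 100 = 2.54 * 50000 / (474 * 100) = 127000 / 47400 ≈ 2.68 m

2.68 m


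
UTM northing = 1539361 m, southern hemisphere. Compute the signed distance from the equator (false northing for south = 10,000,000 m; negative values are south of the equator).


For southern: actual = 1539361 - 10000000 = -8460639 m

-8460639 m


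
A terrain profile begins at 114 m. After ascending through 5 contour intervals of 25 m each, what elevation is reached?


elevation = 114 + 5 * 25 = 239 m

239 m


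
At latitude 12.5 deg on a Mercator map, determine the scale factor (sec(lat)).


SF = 1 / cos(12.5) = 1 / 0.976296 = 1.024

1.024


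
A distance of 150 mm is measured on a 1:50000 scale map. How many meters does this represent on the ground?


ground = 150 mm * 50000 / 1000 = 7500.0 m

7500.0 m


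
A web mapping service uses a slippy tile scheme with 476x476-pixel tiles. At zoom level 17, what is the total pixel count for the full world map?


tiles per axis = 2^17 = 131072
total tiles = 131072^2 = 17179869184
pixels per axis = 131072 * 476 = 62390272
total pixels = 62390272^2 = 3892546040233984

3892546040233984 pixels


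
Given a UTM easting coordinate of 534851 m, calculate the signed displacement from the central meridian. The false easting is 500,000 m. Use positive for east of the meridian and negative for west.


displacement = 534851 - 500000 = 34851 m

34851 m


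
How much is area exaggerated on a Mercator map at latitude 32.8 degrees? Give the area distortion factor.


area_distortion = 1/cos^2(32.8) = 1.415

1.415


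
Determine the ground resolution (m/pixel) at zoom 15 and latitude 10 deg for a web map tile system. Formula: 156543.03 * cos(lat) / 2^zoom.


res = 156543.03 * cos(10) / 2^15 = 156543.03 * 0.98480775 / 32768 = 4.7 m/pixel

4.7 m/pixel


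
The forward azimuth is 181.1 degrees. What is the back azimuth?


back azimuth = (181.1 + 180) mod 360 = 1.1 degrees

1.1 degrees


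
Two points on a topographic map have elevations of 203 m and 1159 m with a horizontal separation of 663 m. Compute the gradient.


gradient = (1159 - 203) / 663 = 956 / 663 = 1.4419

1.4419


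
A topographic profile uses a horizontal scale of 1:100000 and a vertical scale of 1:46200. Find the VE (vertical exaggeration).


VE = horizontal_scale / vertical_scale = 100000 / 46200 ≈ 2.2

2.2x


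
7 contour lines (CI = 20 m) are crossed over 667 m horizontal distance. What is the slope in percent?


elevation change = 7 * 20 = 140 m
slope = 140 / 667 * 100 = 21.0%

21.0%


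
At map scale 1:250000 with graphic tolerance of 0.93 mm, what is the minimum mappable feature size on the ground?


ground = 0.93 mm * 250000 / 1000 = 232.5 m

232.5 m


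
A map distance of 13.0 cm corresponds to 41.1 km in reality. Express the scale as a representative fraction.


ground = 41.1 km = 4110000 cm; RF denominator = ground / map = 4110000 / 13.0 ≈ 316154; RF = 1:316154

1:316154


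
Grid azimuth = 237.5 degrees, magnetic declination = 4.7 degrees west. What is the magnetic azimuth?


magnetic azimuth = grid azimuth - declination (east +ve)
mag_az = 237.5 - -4.7 = 242.2 degrees

242.2 degrees


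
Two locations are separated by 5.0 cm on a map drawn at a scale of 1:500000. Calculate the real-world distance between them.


ground = 5.0 cm * 500000 / 100 = 25000.0 m = 25.0 km

25.0 km


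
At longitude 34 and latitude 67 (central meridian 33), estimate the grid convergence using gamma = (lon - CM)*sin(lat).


gamma = (34 - 33) * sin(67) = 1 * 0.920505 = 0.921 degrees

0.921 degrees


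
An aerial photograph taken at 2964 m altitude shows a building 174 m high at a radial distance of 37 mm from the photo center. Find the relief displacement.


d = h * r / H = 174 * 37 / 2964 = 2.17 mm

2.17 mm


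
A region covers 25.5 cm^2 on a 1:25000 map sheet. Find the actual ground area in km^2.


ground_area = 25.5 * (25000/100)^2 = 1593750.0 m^2 = 1.59375 km^2 ≈ 1.594 km^2

1.594 km^2


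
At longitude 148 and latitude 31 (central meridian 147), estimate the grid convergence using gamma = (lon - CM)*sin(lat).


gamma = (148 - 147) * sin(31) = 1 * 0.515038 = 0.515 degrees

0.515 degrees


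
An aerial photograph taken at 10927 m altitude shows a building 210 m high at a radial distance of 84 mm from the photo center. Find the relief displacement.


d = h * r / H = 210 * 84 / 10927 = 1.61 mm

1.61 mm


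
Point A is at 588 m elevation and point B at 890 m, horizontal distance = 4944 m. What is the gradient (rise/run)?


gradient = (890 - 588) / 4944 = 302 / 4944 = 0.0611

0.0611


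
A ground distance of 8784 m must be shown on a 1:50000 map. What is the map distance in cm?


map_cm = 8784 * 100 / 50000 = 17.568 cm ≈ 17.57 cm

17.57 cm


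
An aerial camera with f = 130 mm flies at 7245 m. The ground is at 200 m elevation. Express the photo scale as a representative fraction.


scale = f / (H - h) = 130 mm / 7045 m = 130 / 7045000 = 1:54192

1:54192


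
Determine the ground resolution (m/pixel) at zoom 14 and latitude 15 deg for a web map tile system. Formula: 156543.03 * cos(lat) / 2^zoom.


res = 156543.03 * cos(15) / 2^14 = 156543.03 * 0.96592583 / 16384 = 9.23 m/pixel

9.23 m/pixel


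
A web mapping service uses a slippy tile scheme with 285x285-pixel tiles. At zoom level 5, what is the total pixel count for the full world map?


tiles per axis = 2^5 = 32
total tiles = 32^2 = 1024
pixels per axis = 32 * 285 = 9120
total pixels = 9120^2 = 83174400

83174400 pixels


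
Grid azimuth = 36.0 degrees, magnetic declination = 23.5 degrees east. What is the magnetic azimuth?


magnetic azimuth = grid azimuth - declination (east +ve)
mag_az = 36.0 - 23.5 = 12.5 degrees

12.5 degrees


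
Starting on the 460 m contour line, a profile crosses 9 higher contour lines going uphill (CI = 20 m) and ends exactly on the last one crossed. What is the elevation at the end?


elevation = 460 + 9 * 20 = 640 m

640 m


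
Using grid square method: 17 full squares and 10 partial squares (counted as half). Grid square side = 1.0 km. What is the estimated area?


effective squares = 17 + 10 * 0.5 = 22.0
area = 22.0 * 1.0 = 22.0 km^2

22.0 km^2


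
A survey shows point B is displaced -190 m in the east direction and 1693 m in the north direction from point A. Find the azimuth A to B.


az = atan2(-190, 1693) = -6.4 deg
adjusted to 0-360: 353.6 degrees

353.6 degrees


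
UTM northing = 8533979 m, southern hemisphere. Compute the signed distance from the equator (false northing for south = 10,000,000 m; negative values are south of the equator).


For southern: actual = 8533979 - 10000000 = -1466021 m

-1466021 m


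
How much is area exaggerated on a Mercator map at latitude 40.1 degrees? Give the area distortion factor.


area_distortion = 1/cos^2(40.1) = 1.709

1.709


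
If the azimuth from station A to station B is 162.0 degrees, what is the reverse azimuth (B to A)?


back azimuth = (162.0 + 180) mod 360 = 342.0 degrees

342.0 degrees


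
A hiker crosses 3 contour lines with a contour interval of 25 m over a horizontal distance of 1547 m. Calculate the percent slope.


elevation change = 3 * 25 = 75 m
slope = 75 / 1547 * 100 = 4.8%

4.8%


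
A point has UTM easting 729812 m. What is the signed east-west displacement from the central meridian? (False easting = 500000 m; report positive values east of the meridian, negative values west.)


displacement = 729812 - 500000 = 229812 m

229812 m


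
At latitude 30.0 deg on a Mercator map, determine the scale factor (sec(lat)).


SF = 1 / cos(30.0) = 1 / 0.866025 = 1.155

1.155


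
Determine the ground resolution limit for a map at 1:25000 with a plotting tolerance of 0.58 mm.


ground = 0.58 mm * 25000 / 1000 = 14.5 m

14.5 m


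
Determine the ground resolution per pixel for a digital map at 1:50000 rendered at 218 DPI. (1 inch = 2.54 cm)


pixel_cm = 2.54 / 218 ≈ 0.011651 cm
ground = pixel_cm * 50000 / 100 = 2.54 * 50000 / (218 * 100) = 127000 / 21800 ≈ 5.83 m

5.83 m


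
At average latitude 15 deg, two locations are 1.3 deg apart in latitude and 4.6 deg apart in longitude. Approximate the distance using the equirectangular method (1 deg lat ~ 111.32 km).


dlat_km = 1.3 * 111.32 = 144.716
dlon_km = 4.6 * 111.32 * cos(15) ≈ 494.624
dist = sqrt(144.716^2 + 494.624^2) ≈ 515.4 km

515.4 km


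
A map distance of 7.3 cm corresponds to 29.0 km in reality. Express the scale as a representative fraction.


ground = 29.0 km = 2900000 cm; RF denominator = ground / map = 2900000 / 7.3 ≈ 397260; RF = 1:397260

1:397260


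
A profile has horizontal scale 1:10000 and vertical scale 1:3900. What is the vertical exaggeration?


VE = horizontal_scale / vertical_scale = 10000 / 3900 ≈ 2.6

2.6x


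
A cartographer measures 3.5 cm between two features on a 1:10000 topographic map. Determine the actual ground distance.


ground = 3.5 cm * 10000 / 100 = 350.0 m

350.0 m


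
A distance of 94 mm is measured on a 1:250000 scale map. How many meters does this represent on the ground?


ground = 94 mm * 250000 / 1000 = 23500.0 m

23500.0 m


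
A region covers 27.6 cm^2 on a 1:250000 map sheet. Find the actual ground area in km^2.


ground_area = 27.6 * (250000/100)^2 = 172500000.0 m^2 = 172.5 km^2

172.5 km^2


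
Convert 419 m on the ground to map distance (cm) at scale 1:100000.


map_cm = 419 * 100 / 100000 = 0.419 cm ≈ 0.42 cm

0.42 cm


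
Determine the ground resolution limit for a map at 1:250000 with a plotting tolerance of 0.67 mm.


ground = 0.67 mm * 250000 / 1000 = 167.5 m

167.5 m


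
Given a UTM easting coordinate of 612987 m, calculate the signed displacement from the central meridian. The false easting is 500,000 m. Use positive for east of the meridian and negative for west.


displacement = 612987 - 500000 = 112987 m

112987 m


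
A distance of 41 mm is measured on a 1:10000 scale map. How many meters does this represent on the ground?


ground = 41 mm * 10000 / 1000 = 410.0 m

410.0 m


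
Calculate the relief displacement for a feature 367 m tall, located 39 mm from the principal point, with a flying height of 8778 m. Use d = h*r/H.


d = h * r / H = 367 * 39 / 8778 = 1.63 mm

1.63 mm


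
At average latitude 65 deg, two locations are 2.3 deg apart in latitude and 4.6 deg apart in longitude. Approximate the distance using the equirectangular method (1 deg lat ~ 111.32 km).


dlat_km = 2.3 * 111.32 = 256.036
dlon_km = 4.6 * 111.32 * cos(65) ≈ 216.411
dist = sqrt(256.036^2 + 216.411^2) ≈ 335.2 km

335.2 km


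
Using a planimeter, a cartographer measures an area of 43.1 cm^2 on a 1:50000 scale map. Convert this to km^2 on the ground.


ground_area = 43.1 * (50000/100)^2 = 10775000.0 m^2 = 10.775 km^2

10.775 km^2


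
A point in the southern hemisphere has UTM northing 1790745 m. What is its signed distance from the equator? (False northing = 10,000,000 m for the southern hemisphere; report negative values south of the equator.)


For southern: actual = 1790745 - 10000000 = -8209255 m

-8209255 m


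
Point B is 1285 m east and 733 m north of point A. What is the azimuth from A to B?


az = atan2(1285, 733) = 60.3 deg
adjusted to 0-360: 60.3 degrees

60.3 degrees


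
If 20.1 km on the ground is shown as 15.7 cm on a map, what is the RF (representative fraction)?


ground = 20.1 km = 2010000 cm; RF denominator = ground / map = 2010000 / 15.7 ≈ 128025; RF = 1:128025

1:128025


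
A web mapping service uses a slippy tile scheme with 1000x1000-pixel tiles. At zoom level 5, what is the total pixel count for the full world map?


tiles per axis = 2^5 = 32
total tiles = 32^2 = 1024
pixels per axis = 32 * 1000 = 32000
total pixels = 32000^2 = 1024000000

1024000000 pixels


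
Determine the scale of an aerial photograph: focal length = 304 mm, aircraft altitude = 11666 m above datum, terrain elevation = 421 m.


scale = f / (H - h) = 304 mm / 11245 m = 304 / 11245000 = 1:36990

1:36990


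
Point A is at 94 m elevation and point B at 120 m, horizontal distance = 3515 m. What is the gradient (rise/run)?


gradient = (120 - 94) / 3515 = 26 / 3515 = 0.0074

0.0074


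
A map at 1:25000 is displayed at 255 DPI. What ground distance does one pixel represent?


pixel_cm = 2.54 / 255 ≈ 0.009961 cm
ground = pixel_cm * 25000 / 100 = 2.54 * 25000 / (255 * 100) = 63500 / 25500 ≈ 2.49 m

2.49 m


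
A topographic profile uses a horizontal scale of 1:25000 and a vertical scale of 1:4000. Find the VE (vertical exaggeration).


VE = horizontal_scale / vertical_scale = 25000 / 4000 = 6.25

6.25x


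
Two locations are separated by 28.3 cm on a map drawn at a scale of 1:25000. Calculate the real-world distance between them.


ground = 28.3 cm * 25000 / 100 = 7075.0 m = 7.075 km

7.075 km


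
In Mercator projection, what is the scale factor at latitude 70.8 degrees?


SF = 1 / cos(70.8) = 1 / 0.328867 = 3.041

3.041


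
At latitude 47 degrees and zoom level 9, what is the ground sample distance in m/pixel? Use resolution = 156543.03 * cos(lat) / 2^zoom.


res = 156543.03 * cos(47) / 2^9 = 156543.03 * 0.68199836 / 512 = 208.52 m/pixel

208.52 m/pixel


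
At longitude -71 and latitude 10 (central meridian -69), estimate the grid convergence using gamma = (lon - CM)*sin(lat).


gamma = (-71 - -69) * sin(10) = -2 * 0.173648 = -0.347 degrees

-0.347 degrees


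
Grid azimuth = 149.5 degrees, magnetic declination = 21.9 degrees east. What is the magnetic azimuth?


magnetic azimuth = grid azimuth - declination (east +ve)
mag_az = 149.5 - 21.9 = 127.6 degrees

127.6 degrees


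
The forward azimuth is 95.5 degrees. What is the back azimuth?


back azimuth = (95.5 + 180) mod 360 = 275.5 degrees

275.5 degrees


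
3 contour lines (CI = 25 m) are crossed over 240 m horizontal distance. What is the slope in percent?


elevation change = 3 * 25 = 75 m
slope = 75 / 240 * 100 = 31.3%

31.3%


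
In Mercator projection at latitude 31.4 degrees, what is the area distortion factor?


area_distortion = 1/cos^2(31.4) = 1.373

1.373


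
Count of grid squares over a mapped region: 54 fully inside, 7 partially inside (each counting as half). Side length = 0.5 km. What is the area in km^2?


effective squares = 54 + 7 * 0.5 = 57.5
area = 57.5 * 0.25 = 14.375 km^2

14.375 km^2


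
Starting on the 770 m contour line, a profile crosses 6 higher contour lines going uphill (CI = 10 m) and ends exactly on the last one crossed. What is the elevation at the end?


elevation = 770 + 6 * 10 = 830 m

830 m


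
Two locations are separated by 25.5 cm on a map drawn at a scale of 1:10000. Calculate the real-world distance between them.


ground = 25.5 cm * 10000 / 100 = 2550.0 m = 2.55 km

2.55 km


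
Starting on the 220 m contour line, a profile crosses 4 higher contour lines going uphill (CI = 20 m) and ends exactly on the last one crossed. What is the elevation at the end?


elevation = 220 + 4 * 20 = 300 m

300 m


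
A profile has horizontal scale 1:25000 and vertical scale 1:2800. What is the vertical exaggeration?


VE = horizontal_scale / vertical_scale = 25000 / 2800 ≈ 8.9

8.9x


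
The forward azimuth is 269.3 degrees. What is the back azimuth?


back azimuth = (269.3 + 180) mod 360 = 89.3 degrees

89.3 degrees


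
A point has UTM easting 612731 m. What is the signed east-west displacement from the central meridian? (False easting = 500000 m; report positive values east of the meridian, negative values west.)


displacement = 612731 - 500000 = 112731 m

112731 m


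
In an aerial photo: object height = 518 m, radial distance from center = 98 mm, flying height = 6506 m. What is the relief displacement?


d = h * r / H = 518 * 98 / 6506 = 7.8 mm

7.8 mm


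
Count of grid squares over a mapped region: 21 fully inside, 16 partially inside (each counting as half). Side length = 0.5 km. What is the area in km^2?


effective squares = 21 + 16 * 0.5 = 29.0
area = 29.0 * 0.25 = 7.25 km^2

7.25 km^2


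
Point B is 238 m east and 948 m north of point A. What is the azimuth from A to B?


az = atan2(238, 948) = 14.1 deg
adjusted to 0-360: 14.1 degrees

14.1 degrees


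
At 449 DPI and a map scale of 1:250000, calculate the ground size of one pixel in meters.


pixel_cm = 2.54 / 449 ≈ 0.005657 cm
ground = pixel_cm * 250000 / 100 = 2.54 * 250000 / (449 * 100) = 635000 / 44900 ≈ 14.14 m

14.14 m


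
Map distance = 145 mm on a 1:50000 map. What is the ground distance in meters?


ground = 145 mm * 50000 / 1000 = 7250.0 m

7250.0 m


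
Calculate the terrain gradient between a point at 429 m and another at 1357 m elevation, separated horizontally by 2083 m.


gradient = (1357 - 429) / 2083 = 928 / 2083 = 0.4455

0.4455


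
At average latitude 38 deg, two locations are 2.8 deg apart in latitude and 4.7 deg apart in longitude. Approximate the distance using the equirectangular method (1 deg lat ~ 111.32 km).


dlat_km = 2.8 * 111.32 = 311.696
dlon_km = 4.7 * 111.32 * cos(38) ≈ 412.29
dist = sqrt(311.696^2 + 412.29^2) ≈ 516.9 km

516.9 km


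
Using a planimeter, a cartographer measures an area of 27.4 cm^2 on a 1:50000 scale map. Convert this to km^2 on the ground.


ground_area = 27.4 * (50000/100)^2 = 6850000.0 m^2 = 6.85 km^2

6.85 km^2


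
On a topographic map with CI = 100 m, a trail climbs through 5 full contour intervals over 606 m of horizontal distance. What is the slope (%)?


elevation change = 5 * 100 = 500 m
slope = 500 / 606 * 100 = 82.5%

82.5%


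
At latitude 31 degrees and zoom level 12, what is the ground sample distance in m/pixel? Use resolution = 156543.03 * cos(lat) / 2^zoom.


res = 156543.03 * cos(31) / 2^12 = 156543.03 * 0.8571673 / 4096 = 32.76 m/pixel

32.76 m/pixel


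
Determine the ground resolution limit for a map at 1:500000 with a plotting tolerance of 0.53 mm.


ground = 0.53 mm * 500000 / 1000 = 265.0 m

265.0 m


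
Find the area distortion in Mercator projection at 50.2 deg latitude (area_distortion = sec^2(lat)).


area_distortion = 1/cos^2(50.2) = 2.441

2.441


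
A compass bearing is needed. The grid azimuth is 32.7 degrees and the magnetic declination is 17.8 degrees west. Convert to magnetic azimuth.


magnetic azimuth = grid azimuth - declination (east +ve)
mag_az = 32.7 - -17.8 = 50.5 degrees

50.5 degrees


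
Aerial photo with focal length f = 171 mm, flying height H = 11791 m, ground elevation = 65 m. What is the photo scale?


scale = f / (H - h) = 171 mm / 11726 m = 171 / 11726000 = 1:68573

1:68573


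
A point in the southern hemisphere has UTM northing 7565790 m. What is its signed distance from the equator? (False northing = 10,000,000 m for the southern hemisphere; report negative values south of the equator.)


For southern: actual = 7565790 - 10000000 = -2434210 m

-2434210 m


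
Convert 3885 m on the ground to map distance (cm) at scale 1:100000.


map_cm = 3885 * 100 / 100000 = 3.885 cm ≈ 3.89 cm

3.89 cm


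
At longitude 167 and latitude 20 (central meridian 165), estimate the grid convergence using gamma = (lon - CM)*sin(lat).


gamma = (167 - 165) * sin(20) = 2 * 0.34202 = 0.684 degrees

0.684 degrees


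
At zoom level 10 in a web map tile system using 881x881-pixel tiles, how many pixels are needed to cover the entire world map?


tiles per axis = 2^10 = 1024
total tiles = 1024^2 = 1048576
pixels per axis = 1024 * 881 = 902144
total pixels = 902144^2 = 813863796736

813863796736 pixels
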